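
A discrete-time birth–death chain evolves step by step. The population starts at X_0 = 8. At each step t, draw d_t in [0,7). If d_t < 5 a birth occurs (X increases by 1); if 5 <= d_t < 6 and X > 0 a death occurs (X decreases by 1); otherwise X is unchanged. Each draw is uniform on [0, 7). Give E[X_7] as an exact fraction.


12

X can drop by at most 1 per step and X_0 = 8 > T = 7, so X_t >= 8 − t >= 1 > 0 for every t <= 7: the floor at 0 (the 'and X > 0' condition) never binds. Hence X_7 = X_0 + Σ_{t<7} Y_t with i.i.d. increments Y_t = y(d_t) ∈ {+1, −1, 0}.
Outcome values over d=0..6: [1, 1, 1, 1, 1, -1, 0]
Σy = 4, Σy² = 6, M = 7
μ = 4/7 = 4/7,  σ² = 6/7 − (4/7)² = 26/49
E[X_7] = 8 + 7·(4/7) = 12


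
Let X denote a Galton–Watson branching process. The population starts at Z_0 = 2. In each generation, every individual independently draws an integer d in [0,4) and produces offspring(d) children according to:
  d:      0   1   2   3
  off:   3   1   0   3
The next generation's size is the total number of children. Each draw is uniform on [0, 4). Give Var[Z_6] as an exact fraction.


Outcome values over d=0..3: [3, 1, 0, 3]
Σy = 7, Σy² = 19, M = 4
μ = 7/4 = 7/4,  σ² = 19/4 − (7/4)² = 27/16
V_0 = 0, E_0 = 2
V_1 = 27/16·E_0 + (7/4)²·V_0 = 27/8;  E_1 = 7/2
V_2 = 27/16·E_1 + (7/4)²·V_1 = 2079/128;  E_2 = 49/8
V_3 = 27/16·E_2 + (7/4)²·V_2 = 123039/2048;  E_3 = 343/32
V_4 = 27/16·E_3 + (7/4)²·V_3 = 6621615/32768;  E_4 = 2401/128
V_5 = 27/16·E_4 + (7/4)²·V_4 = 341054847/524288;  E_5 = 16807/512
V_6 = 27/16·E_5 + (7/4)²·V_5 = 17176367439/8388608;  E_6 = 117649/2048

17176367439/8388608


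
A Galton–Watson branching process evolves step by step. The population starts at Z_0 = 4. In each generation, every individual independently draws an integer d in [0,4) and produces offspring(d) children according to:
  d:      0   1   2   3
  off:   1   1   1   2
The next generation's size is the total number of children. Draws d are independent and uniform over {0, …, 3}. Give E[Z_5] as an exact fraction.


3125/256

Outcome values over d=0..3: [1, 1, 1, 2]
Σy = 5, Σy² = 7, M = 4
μ = 5/4 = 5/4,  σ² = 7/4 − (5/4)² = 3/16
E[Z_0] = 4
E[Z_1] = 5/4·E[Z_0] = 5
E[Z_2] = 5/4·E[Z_1] = 25/4
E[Z_3] = 5/4·E[Z_2] = 125/16
E[Z_4] = 5/4·E[Z_3] = 625/64
E[Z_5] = 5/4·E[Z_4] = 3125/256


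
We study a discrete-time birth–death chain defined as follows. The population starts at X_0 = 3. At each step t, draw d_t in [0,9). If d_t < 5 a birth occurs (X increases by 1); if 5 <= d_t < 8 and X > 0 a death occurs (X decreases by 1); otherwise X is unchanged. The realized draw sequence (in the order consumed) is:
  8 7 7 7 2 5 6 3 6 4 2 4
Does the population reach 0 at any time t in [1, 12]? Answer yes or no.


yes

t=0: X=3, d=8 → hold, X_1=3
t=1: X=3, d=7 → death, X_2=2
t=2: X=2, d=7 → death, X_3=1
t=3: X=1, d=7 → death, X_4=0
t=4: X=0, d=2 → birth, X_5=1
t=5: X=1, d=5 → death, X_6=0
t=6: X=0, d=6 → hold, X_7=0
t=7: X=0, d=3 → birth, X_8=1
t=8: X=1, d=6 → death, X_9=0
t=9: X=0, d=4 → birth, X_10=1
t=10: X=1, d=2 → birth, X_11=2
t=11: X=2, d=4 → birth, X_12=3


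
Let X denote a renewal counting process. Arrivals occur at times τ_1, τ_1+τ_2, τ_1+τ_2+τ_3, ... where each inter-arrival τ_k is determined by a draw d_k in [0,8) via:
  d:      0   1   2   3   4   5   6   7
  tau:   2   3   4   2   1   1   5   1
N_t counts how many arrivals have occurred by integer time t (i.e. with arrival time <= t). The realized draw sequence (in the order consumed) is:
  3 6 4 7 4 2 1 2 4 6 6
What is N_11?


draw d_1=3: τ_1=2, arrival time A_1=2
draw d_2=6: τ_2=5, arrival time A_2=7
draw d_3=4: τ_3=1, arrival time A_3=8
draw d_4=7: τ_4=1, arrival time A_4=9
draw d_5=4: τ_5=1, arrival time A_5=10
draw d_6=2: τ_6=4, arrival time A_6=14
draw d_7=1: τ_7=3, arrival time A_7=17
draw d_8=2: τ_8=4, arrival time A_8=21
draw d_9=4: τ_9=1, arrival time A_9=22
draw d_10=6: τ_10=5, arrival time A_10=27
draw d_11=6: τ_11=5, arrival time A_11=32
N_t over t=0..11: 0:0 1:0 2:1 3:1 4:1 5:1 6:1 7:2 8:3 9:4 10:5 11:5

5


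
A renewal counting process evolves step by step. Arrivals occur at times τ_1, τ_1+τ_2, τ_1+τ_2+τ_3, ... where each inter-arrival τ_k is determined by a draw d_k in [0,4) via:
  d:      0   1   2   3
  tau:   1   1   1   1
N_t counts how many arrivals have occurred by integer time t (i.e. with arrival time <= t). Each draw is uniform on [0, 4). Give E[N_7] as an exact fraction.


Inter-arrival values over d=0..3: [1, 1, 1, 1]
Each d has probability 1/4, so the pmf of τ is: f(1) = 1
Renewal equation for m(n) = E[N_n]: condition on τ_1 = k (if k <= n, one arrival plus a fresh copy on the remaining n−k steps): m(n) = F(n) + Σ_{k<=n} f(k)·m(n−k), where F(n) = P(τ <= n) and m(0) = 0
m(1) = F(1) = 1
m(2) = F(2) + f(1)·m(1) = 1 + 1·1 = 2
m(3) = F(3) + f(1)·m(2) = 1 + 1·2 = 3
m(4) = F(4) + f(1)·m(3) = 1 + 1·3 = 4
m(5) = F(5) + f(1)·m(4) = 1 + 1·4 = 5
m(6) = F(6) + f(1)·m(5) = 1 + 1·5 = 6
m(7) = F(7) + f(1)·m(6) = 1 + 1·6 = 7
E[N_7] = m(7) = 7

7


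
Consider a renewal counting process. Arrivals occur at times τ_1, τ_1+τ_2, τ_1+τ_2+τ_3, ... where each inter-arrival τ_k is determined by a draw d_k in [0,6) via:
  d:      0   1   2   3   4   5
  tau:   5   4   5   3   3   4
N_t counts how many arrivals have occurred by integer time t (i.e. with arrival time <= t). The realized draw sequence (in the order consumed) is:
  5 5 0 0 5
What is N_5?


draw d_1=5: τ_1=4, arrival time A_1=4
draw d_2=5: τ_2=4, arrival time A_2=8
draw d_3=0: τ_3=5, arrival time A_3=13
draw d_4=0: τ_4=5, arrival time A_4=18
draw d_5=5: τ_5=4, arrival time A_5=22
N_t over t=0..5: 0:0 1:0 2:0 3:0 4:1 5:1

1


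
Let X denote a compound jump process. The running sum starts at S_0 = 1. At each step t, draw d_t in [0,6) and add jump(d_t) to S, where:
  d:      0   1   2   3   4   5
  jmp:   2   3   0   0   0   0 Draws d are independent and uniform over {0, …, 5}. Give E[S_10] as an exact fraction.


Outcome values over d=0..5: [2, 3, 0, 0, 0, 0]
Σy = 5, Σy² = 13, M = 6
μ = 5/6 = 5/6,  σ² = 13/6 − (5/6)² = 53/36
E[S_10] = 1 + 10·(5/6) = 28/3

28/3


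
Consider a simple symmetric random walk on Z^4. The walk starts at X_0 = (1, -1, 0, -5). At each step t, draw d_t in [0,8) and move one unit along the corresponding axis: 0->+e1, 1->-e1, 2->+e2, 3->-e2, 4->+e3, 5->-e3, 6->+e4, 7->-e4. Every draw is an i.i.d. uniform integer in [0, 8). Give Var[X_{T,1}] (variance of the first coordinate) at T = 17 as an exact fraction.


Outcome values over d=0..7: [1, -1, 0, 0, 0, 0, 0, 0]
Σy = 0, Σy² = 2, M = 8
μ = 0/8 = 0,  σ² = 2/8 − (0)² = 1/4
Independent increments: Var[X_17] = 17·σ² = 17·(1/4) = 17/4

17/4


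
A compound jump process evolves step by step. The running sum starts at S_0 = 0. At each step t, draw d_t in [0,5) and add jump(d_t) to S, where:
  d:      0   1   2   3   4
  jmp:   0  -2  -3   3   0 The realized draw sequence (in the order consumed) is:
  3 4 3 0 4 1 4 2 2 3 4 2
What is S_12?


t=0: S=0, d=3, jump=3, S_1=3
t=1: S=3, d=4, jump=0, S_2=3
t=2: S=3, d=3, jump=3, S_3=6
t=3: S=6, d=0, jump=0, S_4=6
t=4: S=6, d=4, jump=0, S_5=6
t=5: S=6, d=1, jump=-2, S_6=4
t=6: S=4, d=4, jump=0, S_7=4
t=7: S=4, d=2, jump=-3, S_8=1
t=8: S=1, d=2, jump=-3, S_9=-2
t=9: S=-2, d=3, jump=3, S_10=1
t=10: S=1, d=4, jump=0, S_11=1
t=11: S=1, d=2, jump=-3, S_12=-2

-2


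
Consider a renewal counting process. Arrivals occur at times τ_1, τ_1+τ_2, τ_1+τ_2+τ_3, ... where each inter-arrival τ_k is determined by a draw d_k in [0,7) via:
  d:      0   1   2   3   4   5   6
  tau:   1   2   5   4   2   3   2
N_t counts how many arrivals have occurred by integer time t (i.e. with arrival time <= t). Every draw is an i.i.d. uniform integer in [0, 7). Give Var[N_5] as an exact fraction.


Inter-arrival values over d=0..6: [1, 2, 5, 4, 2, 3, 2]
Each d has probability 1/7, so the pmf of τ is: f(1) = 1/7, f(2) = 3/7, f(3) = 1/7, f(4) = 1/7, f(5) = 1/7
Let p_n(j) = P(N_n = j), with p_0 = [1]. Condition on τ_1: p_n(0) = P(τ > n), and for j >= 1, p_n(j) = Σ_{k<=n} f(k)·p_{n−k}(j−1)
p_1 = [6/7, 1/7]  (j = 0..1)
p_2 = [3/7, 27/49, 1/49]  (j = 0..2)
p_3 = [2/7, 4/7, 48/343, 1/343]  (j = 0..3)
p_4 = [1/7, 24/49, 116/343, 69/2401, 1/2401]  (j = 0..4)
p_5 = [0, 23/49, 142/343, 267/2401, 90/16807, 1/16807]  (j = 0..5)
E[N_5] = Σ j·p_5(j) = 27777/16807;  E[N_5²] = Σ j²·p_5(j) = 54007/16807
Var[N_5] = 54007/16807 − (27777/16807)² = 136133920/282475249

136133920/282475249


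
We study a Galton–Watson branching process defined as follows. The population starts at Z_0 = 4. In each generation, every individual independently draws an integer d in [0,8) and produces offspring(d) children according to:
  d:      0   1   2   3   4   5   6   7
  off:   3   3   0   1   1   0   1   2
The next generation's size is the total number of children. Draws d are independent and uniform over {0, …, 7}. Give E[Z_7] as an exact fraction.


19487171/524288

Outcome values over d=0..7: [3, 3, 0, 1, 1, 0, 1, 2]
Σy = 11, Σy² = 25, M = 8
μ = 11/8 = 11/8,  σ² = 25/8 − (11/8)² = 79/64
E[Z_0] = 4
E[Z_1] = 11/8·E[Z_0] = 11/2
E[Z_2] = 11/8·E[Z_1] = 121/16
E[Z_3] = 11/8·E[Z_2] = 1331/128
E[Z_4] = 11/8·E[Z_3] = 14641/1024
E[Z_5] = 11/8·E[Z_4] = 161051/8192
E[Z_6] = 11/8·E[Z_5] = 1771561/65536
E[Z_7] = 11/8·E[Z_6] = 19487171/524288


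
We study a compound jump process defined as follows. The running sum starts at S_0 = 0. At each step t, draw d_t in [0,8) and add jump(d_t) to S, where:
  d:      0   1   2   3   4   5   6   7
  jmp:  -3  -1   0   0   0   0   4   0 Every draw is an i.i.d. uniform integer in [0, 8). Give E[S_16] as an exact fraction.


Outcome values over d=0..7: [-3, -1, 0, 0, 0, 0, 4, 0]
Σy = 0, Σy² = 26, M = 8
μ = 0/8 = 0,  σ² = 26/8 − (0)² = 13/4
E[S_16] = 0 + 16·(0) = 0

0


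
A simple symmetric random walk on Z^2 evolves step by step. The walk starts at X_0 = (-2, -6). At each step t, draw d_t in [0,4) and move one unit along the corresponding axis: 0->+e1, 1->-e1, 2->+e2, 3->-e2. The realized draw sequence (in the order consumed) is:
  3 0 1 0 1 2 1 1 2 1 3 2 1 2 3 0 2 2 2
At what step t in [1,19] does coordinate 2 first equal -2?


t=0: X=(-2, -6), d=3 → -e2, X_1=(-2, -7)
t=1: X=(-2, -7), d=0 → +e1, X_2=(-1, -7)
t=2: X=(-1, -7), d=1 → -e1, X_3=(-2, -7)
t=3: X=(-2, -7), d=0 → +e1, X_4=(-1, -7)
t=4: X=(-1, -7), d=1 → -e1, X_5=(-2, -7)
t=5: X=(-2, -7), d=2 → +e2, X_6=(-2, -6)
t=6: X=(-2, -6), d=1 → -e1, X_7=(-3, -6)
t=7: X=(-3, -6), d=1 → -e1, X_8=(-4, -6)
t=8: X=(-4, -6), d=2 → +e2, X_9=(-4, -5)
t=9: X=(-4, -5), d=1 → -e1, X_10=(-5, -5)
t=10: X=(-5, -5), d=3 → -e2, X_11=(-5, -6)
t=11: X=(-5, -6), d=2 → +e2, X_12=(-5, -5)
t=12: X=(-5, -5), d=1 → -e1, X_13=(-6, -5)
t=13: X=(-6, -5), d=2 → +e2, X_14=(-6, -4)
t=14: X=(-6, -4), d=3 → -e2, X_15=(-6, -5)
t=15: X=(-6, -5), d=0 → +e1, X_16=(-5, -5)
t=16: X=(-5, -5), d=2 → +e2, X_17=(-5, -4)
t=17: X=(-5, -4), d=2 → +e2, X_18=(-5, -3)
t=18: X=(-5, -3), d=2 → +e2, X_19=(-5, -2)

19


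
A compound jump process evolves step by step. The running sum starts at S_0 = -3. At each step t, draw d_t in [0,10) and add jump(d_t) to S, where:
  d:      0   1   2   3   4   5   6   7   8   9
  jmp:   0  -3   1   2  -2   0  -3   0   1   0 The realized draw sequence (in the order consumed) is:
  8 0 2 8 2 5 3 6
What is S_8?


0

t=0: S=-3, d=8, jump=1, S_1=-2
t=1: S=-2, d=0, jump=0, S_2=-2
t=2: S=-2, d=2, jump=1, S_3=-1
t=3: S=-1, d=8, jump=1, S_4=0
t=4: S=0, d=2, jump=1, S_5=1
t=5: S=1, d=5, jump=0, S_6=1
t=6: S=1, d=3, jump=2, S_7=3
t=7: S=3, d=6, jump=-3, S_8=0


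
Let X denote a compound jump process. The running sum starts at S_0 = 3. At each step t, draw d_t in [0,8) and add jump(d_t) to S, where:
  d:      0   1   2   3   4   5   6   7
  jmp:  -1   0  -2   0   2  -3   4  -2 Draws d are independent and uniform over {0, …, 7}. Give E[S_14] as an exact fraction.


-1/2

Outcome values over d=0..7: [-1, 0, -2, 0, 2, -3, 4, -2]
Σy = -2, Σy² = 38, M = 8
μ = -2/8 = -1/4,  σ² = 38/8 − (-1/4)² = 75/16
E[S_14] = 3 + 14·(-1/4) = -1/2


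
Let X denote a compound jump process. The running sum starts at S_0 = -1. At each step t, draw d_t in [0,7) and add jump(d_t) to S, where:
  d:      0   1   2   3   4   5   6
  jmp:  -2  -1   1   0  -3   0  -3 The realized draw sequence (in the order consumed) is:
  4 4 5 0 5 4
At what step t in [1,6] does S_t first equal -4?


t=0: S=-1, d=4, jump=-3, S_1=-4
t=1: S=-4, d=4, jump=-3, S_2=-7
t=2: S=-7, d=5, jump=0, S_3=-7
t=3: S=-7, d=0, jump=-2, S_4=-9
t=4: S=-9, d=5, jump=0, S_5=-9
t=5: S=-9, d=4, jump=-3, S_6=-12

1


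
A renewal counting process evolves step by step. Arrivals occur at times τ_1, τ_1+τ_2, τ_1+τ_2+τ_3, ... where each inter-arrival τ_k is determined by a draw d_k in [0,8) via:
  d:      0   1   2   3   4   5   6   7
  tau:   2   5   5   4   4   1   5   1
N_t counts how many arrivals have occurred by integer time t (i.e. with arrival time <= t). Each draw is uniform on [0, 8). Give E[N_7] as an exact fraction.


30609/16384

Inter-arrival values over d=0..7: [2, 5, 5, 4, 4, 1, 5, 1]
Each d has probability 1/8, so the pmf of τ is: f(1) = 1/4, f(2) = 1/8, f(4) = 1/4, f(5) = 3/8
Renewal equation for m(n) = E[N_n]: condition on τ_1 = k (if k <= n, one arrival plus a fresh copy on the remaining n−k steps): m(n) = F(n) + Σ_{k<=n} f(k)·m(n−k), where F(n) = P(τ <= n) and m(0) = 0
m(1) = F(1) = 1/4
m(2) = F(2) + f(1)·m(1) = 3/8 + 1/4·1/4 = 7/16
m(3) = F(3) + f(1)·m(2) + f(2)·m(1) = 3/8 + 1/4·7/16 + 1/8·1/4 = 33/64
m(4) = F(4) + f(1)·m(3) + f(2)·m(2) = 5/8 + 1/4·33/64 + 1/8·7/16 = 207/256
m(5) = F(5) + f(1)·m(4) + f(2)·m(3) + f(4)·m(1) = 1 + 1/4·207/256 + 1/8·33/64 + 1/4·1/4 = 1361/1024
m(6) = F(6) + f(1)·m(5) + f(2)·m(4) + f(4)·m(2) + f(5)·m(1) = 1 + 1/4·1361/1024 + 1/8·207/256 + 1/4·7/16 + 3/8·1/4 = 6703/4096
m(7) = F(7) + f(1)·m(6) + f(2)·m(5) + f(4)·m(3) + f(5)·m(2) = 1 + 1/4·6703/4096 + 1/8·1361/1024 + 1/4·33/64 + 3/8·7/16 = 30609/16384
E[N_7] = m(7) = 30609/16384


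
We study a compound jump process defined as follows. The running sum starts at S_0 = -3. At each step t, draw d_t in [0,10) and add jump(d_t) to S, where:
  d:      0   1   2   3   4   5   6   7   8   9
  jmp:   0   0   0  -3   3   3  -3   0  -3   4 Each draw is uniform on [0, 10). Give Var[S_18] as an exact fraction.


Outcome values over d=0..9: [0, 0, 0, -3, 3, 3, -3, 0, -3, 4]
Σy = 1, Σy² = 61, M = 10
μ = 1/10 = 1/10,  σ² = 61/10 − (1/10)² = 609/100
Independent increments: Var[S_18] = 18·σ² = 18·(609/100) = 5481/50

5481/50


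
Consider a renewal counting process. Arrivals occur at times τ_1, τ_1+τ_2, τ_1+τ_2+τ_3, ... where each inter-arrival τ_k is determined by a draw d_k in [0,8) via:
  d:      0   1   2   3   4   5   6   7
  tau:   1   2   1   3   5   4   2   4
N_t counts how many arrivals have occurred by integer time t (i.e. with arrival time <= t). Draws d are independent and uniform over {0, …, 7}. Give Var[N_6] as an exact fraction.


Inter-arrival values over d=0..7: [1, 2, 1, 3, 5, 4, 2, 4]
Each d has probability 1/8, so the pmf of τ is: f(1) = 1/4, f(2) = 1/4, f(3) = 1/8, f(4) = 1/4, f(5) = 1/8
Let p_n(j) = P(N_n = j), with p_0 = [1]. Condition on τ_1: p_n(0) = P(τ > n), and for j >= 1, p_n(j) = Σ_{k<=n} f(k)·p_{n−k}(j−1)
p_1 = [3/4, 1/4]  (j = 0..1)
p_2 = [1/2, 7/16, 1/16]  (j = 0..2)
p_3 = [3/8, 7/16, 11/64, 1/64]  (j = 0..3)
p_4 = [1/8, 9/16, 1/4, 15/256, 1/256]  (j = 0..4)
p_5 = [0, 1/2, 47/128, 29/256, 19/1024, 1/1024]  (j = 0..5)
p_6 = [0, 19/64, 59/128, 49/256, 23/512, 23/4096, 1/4096]  (j = 0..6)
E[N_6] = Σ j·p_6(j) = 8201/4096;  E[N_6²] = Σ j²·p_6(j) = 19379/4096
Var[N_6] = 19379/4096 − (8201/4096)² = 12119983/16777216

12119983/16777216


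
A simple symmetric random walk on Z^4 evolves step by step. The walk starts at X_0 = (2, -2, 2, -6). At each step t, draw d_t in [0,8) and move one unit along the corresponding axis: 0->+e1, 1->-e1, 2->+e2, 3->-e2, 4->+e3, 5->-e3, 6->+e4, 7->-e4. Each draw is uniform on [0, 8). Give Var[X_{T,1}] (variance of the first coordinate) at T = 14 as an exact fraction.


Outcome values over d=0..7: [1, -1, 0, 0, 0, 0, 0, 0]
Σy = 0, Σy² = 2, M = 8
μ = 0/8 = 0,  σ² = 2/8 − (0)² = 1/4
Independent increments: Var[X_14] = 14·σ² = 14·(1/4) = 7/2

7/2


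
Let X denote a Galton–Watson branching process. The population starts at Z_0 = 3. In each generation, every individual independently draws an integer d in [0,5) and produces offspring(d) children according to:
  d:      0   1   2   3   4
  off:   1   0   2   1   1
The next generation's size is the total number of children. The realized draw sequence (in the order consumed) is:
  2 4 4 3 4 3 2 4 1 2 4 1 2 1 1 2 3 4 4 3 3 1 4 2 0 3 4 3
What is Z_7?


4

gen 0: Z_0=3, draws=[2, 4, 4], offspring=[2, 1, 1], Z_1=4
gen 1: Z_1=4, draws=[3, 4, 3, 2], offspring=[1, 1, 1, 2], Z_2=5
gen 2: Z_2=5, draws=[4, 1, 2, 4, 1], offspring=[1, 0, 2, 1, 0], Z_3=4
gen 3: Z_3=4, draws=[2, 1, 1, 2], offspring=[2, 0, 0, 2], Z_4=4
gen 4: Z_4=4, draws=[3, 4, 4, 3], offspring=[1, 1, 1, 1], Z_5=4
gen 5: Z_5=4, draws=[3, 1, 4, 2], offspring=[1, 0, 1, 2], Z_6=4
gen 6: Z_6=4, draws=[0, 3, 4, 3], offspring=[1, 1, 1, 1], Z_7=4


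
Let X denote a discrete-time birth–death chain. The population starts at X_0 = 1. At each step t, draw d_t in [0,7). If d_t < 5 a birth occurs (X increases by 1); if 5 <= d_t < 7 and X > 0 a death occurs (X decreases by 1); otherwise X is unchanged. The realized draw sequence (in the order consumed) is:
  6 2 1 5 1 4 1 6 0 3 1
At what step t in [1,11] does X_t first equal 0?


t=0: X=1, d=6 → death, X_1=0
t=1: X=0, d=2 → birth, X_2=1
t=2: X=1, d=1 → birth, X_3=2
t=3: X=2, d=5 → death, X_4=1
t=4: X=1, d=1 → birth, X_5=2
t=5: X=2, d=4 → birth, X_6=3
t=6: X=3, d=1 → birth, X_7=4
t=7: X=4, d=6 → death, X_8=3
t=8: X=3, d=0 → birth, X_9=4
t=9: X=4, d=3 → birth, X_10=5
t=10: X=5, d=1 → birth, X_11=6

1


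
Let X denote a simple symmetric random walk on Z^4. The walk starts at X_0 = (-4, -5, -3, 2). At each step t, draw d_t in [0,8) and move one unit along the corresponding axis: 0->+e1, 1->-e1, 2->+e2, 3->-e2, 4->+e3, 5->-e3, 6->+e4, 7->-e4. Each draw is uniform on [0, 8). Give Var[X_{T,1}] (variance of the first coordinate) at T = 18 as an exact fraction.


Outcome values over d=0..7: [1, -1, 0, 0, 0, 0, 0, 0]
Σy = 0, Σy² = 2, M = 8
μ = 0/8 = 0,  σ² = 2/8 − (0)² = 1/4
Independent increments: Var[X_18] = 18·σ² = 18·(1/4) = 9/2

9/2


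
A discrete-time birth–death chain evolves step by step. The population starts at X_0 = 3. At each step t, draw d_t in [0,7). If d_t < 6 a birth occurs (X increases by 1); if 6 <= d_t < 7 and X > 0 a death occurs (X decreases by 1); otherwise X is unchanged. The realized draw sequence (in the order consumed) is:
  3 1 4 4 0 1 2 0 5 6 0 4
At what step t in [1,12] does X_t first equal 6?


3

t=0: X=3, d=3 → birth, X_1=4
t=1: X=4, d=1 → birth, X_2=5
t=2: X=5, d=4 → birth, X_3=6
t=3: X=6, d=4 → birth, X_4=7
t=4: X=7, d=0 → birth, X_5=8
t=5: X=8, d=1 → birth, X_6=9
t=6: X=9, d=2 → birth, X_7=10
t=7: X=10, d=0 → birth, X_8=11
t=8: X=11, d=5 → birth, X_9=12
t=9: X=12, d=6 → death, X_10=11
t=10: X=11, d=0 → birth, X_11=12
t=11: X=12, d=4 → birth, X_12=13


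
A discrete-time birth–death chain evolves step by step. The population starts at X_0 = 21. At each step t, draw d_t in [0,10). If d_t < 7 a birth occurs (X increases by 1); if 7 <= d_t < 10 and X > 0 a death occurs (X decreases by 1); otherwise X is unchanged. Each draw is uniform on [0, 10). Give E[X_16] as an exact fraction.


137/5

X can drop by at most 1 per step and X_0 = 21 > T = 16, so X_t >= 21 − t >= 5 > 0 for every t <= 16: the floor at 0 (the 'and X > 0' condition) never binds. Hence X_16 = X_0 + Σ_{t<16} Y_t with i.i.d. increments Y_t = y(d_t) ∈ {+1, −1, 0}.
Outcome values over d=0..9: [1, 1, 1, 1, 1, 1, 1, -1, -1, -1]
Σy = 4, Σy² = 10, M = 10
μ = 4/10 = 2/5,  σ² = 10/10 − (2/5)² = 21/25
E[X_16] = 21 + 16·(2/5) = 137/5


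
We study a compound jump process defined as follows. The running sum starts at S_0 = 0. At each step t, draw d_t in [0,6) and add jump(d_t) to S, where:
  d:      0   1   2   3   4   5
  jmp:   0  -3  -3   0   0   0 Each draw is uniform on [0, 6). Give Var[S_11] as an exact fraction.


Outcome values over d=0..5: [0, -3, -3, 0, 0, 0]
Σy = -6, Σy² = 18, M = 6
μ = -6/6 = -1,  σ² = 18/6 − (-1)² = 2
Independent increments: Var[S_11] = 11·σ² = 11·(2) = 22

22


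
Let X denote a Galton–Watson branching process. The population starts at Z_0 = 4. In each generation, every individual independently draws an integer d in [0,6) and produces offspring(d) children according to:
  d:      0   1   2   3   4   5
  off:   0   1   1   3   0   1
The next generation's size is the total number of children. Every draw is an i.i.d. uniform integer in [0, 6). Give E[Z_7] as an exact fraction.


Outcome values over d=0..5: [0, 1, 1, 3, 0, 1]
Σy = 6, Σy² = 12, M = 6
μ = 6/6 = 1,  σ² = 12/6 − (1)² = 1
E[Z_0] = 4
E[Z_1] = 1·E[Z_0] = 4
E[Z_2] = 1·E[Z_1] = 4
E[Z_3] = 1·E[Z_2] = 4
E[Z_4] = 1·E[Z_3] = 4
E[Z_5] = 1·E[Z_4] = 4
E[Z_6] = 1·E[Z_5] = 4
E[Z_7] = 1·E[Z_6] = 4

4


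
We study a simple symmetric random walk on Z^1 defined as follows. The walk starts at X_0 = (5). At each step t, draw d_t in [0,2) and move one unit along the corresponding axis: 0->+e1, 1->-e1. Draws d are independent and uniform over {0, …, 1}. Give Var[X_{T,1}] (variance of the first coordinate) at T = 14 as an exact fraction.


Outcome values over d=0..1: [1, -1]
Σy = 0, Σy² = 2, M = 2
μ = 0/2 = 0,  σ² = 2/2 − (0)² = 1
Independent increments: Var[X_14] = 14·σ² = 14·(1) = 14

14


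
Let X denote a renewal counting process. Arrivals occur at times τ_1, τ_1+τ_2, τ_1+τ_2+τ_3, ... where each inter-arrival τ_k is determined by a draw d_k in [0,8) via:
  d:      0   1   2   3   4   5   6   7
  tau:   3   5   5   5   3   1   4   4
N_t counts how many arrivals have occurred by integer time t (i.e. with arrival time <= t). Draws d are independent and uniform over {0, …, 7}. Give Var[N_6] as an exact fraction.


Inter-arrival values over d=0..7: [3, 5, 5, 5, 3, 1, 4, 4]
Each d has probability 1/8, so the pmf of τ is: f(1) = 1/8, f(3) = 1/4, f(4) = 1/4, f(5) = 3/8
Let p_n(j) = P(N_n = j), with p_0 = [1]. Condition on τ_1: p_n(0) = P(τ > n), and for j >= 1, p_n(j) = Σ_{k<=n} f(k)·p_{n−k}(j−1)
p_1 = [7/8, 1/8]  (j = 0..1)
p_2 = [7/8, 7/64, 1/64]  (j = 0..2)
p_3 = [5/8, 23/64, 7/512, 1/512]  (j = 0..3)
p_4 = [3/8, 35/64, 39/512, 7/4096, 1/4096]  (j = 0..4)
p_5 = [0, 55/64, 65/512, 55/4096, 7/32768, 1/32768]  (j = 0..5)
p_6 = [0, 45/64, 139/512, 95/4096, 71/32768, 7/262144, 1/262144]  (j = 0..6)
E[N_6] = Σ j·p_6(j) = 347209/262144;  E[N_6²] = Σ j²·p_6(j) = 533011/262144
Var[N_6] = 533011/262144 − (347209/262144)² = 19171545903/68719476736

19171545903/68719476736


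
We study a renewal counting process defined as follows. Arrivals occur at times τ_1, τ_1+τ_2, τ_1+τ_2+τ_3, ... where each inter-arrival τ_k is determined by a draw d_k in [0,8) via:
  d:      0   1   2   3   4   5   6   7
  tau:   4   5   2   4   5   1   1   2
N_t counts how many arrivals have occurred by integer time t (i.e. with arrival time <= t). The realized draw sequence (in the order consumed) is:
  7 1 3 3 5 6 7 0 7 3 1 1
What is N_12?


3

draw d_1=7: τ_1=2, arrival time A_1=2
draw d_2=1: τ_2=5, arrival time A_2=7
draw d_3=3: τ_3=4, arrival time A_3=11
draw d_4=3: τ_4=4, arrival time A_4=15
draw d_5=5: τ_5=1, arrival time A_5=16
draw d_6=6: τ_6=1, arrival time A_6=17
draw d_7=7: τ_7=2, arrival time A_7=19
draw d_8=0: τ_8=4, arrival time A_8=23
draw d_9=7: τ_9=2, arrival time A_9=25
draw d_10=3: τ_10=4, arrival time A_10=29
draw d_11=1: τ_11=5, arrival time A_11=34
draw d_12=1: τ_12=5, arrival time A_12=39
N_t over t=0..12: 0:0 1:0 2:1 3:1 4:1 5:1 6:1 7:2 8:2 9:2 10:2 11:3 12:3


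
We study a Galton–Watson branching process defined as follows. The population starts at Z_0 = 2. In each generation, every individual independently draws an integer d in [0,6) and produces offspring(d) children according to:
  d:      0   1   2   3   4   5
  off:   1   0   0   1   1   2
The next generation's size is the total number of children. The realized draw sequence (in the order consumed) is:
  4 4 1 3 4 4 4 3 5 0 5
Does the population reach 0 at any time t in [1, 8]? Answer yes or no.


gen 0: Z_0=2, draws=[4, 4], offspring=[1, 1], Z_1=2
gen 1: Z_1=2, draws=[1, 3], offspring=[0, 1], Z_2=1
gen 2: Z_2=1, draws=[4], offspring=[1], Z_3=1
gen 3: Z_3=1, draws=[4], offspring=[1], Z_4=1
gen 4: Z_4=1, draws=[4], offspring=[1], Z_5=1
gen 5: Z_5=1, draws=[3], offspring=[1], Z_6=1
gen 6: Z_6=1, draws=[5], offspring=[2], Z_7=2
gen 7: Z_7=2, draws=[0, 5], offspring=[1, 2], Z_8=3

no


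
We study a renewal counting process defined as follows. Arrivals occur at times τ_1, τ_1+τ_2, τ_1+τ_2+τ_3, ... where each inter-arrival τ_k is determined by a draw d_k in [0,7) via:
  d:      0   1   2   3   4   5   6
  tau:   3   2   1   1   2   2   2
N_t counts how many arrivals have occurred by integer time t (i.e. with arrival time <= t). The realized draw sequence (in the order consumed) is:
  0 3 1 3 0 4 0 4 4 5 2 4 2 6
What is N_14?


6

draw d_1=0: τ_1=3, arrival time A_1=3
draw d_2=3: τ_2=1, arrival time A_2=4
draw d_3=1: τ_3=2, arrival time A_3=6
draw d_4=3: τ_4=1, arrival time A_4=7
draw d_5=0: τ_5=3, arrival time A_5=10
draw d_6=4: τ_6=2, arrival time A_6=12
draw d_7=0: τ_7=3, arrival time A_7=15
draw d_8=4: τ_8=2, arrival time A_8=17
draw d_9=4: τ_9=2, arrival time A_9=19
draw d_10=5: τ_10=2, arrival time A_10=21
draw d_11=2: τ_11=1, arrival time A_11=22
draw d_12=4: τ_12=2, arrival time A_12=24
draw d_13=2: τ_13=1, arrival time A_13=25
draw d_14=6: τ_14=2, arrival time A_14=27
N_t over t=0..14: 0:0 1:0 2:0 3:1 4:2 5:2 6:3 7:4 8:4 9:4 10:5 11:5 12:6 13:6 14:6


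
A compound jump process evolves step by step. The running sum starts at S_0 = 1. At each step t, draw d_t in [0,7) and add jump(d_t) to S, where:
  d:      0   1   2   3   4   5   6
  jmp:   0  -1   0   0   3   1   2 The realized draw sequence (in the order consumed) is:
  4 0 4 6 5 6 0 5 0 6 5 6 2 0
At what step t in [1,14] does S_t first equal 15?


10

t=0: S=1, d=4, jump=3, S_1=4
t=1: S=4, d=0, jump=0, S_2=4
t=2: S=4, d=4, jump=3, S_3=7
t=3: S=7, d=6, jump=2, S_4=9
t=4: S=9, d=5, jump=1, S_5=10
t=5: S=10, d=6, jump=2, S_6=12
t=6: S=12, d=0, jump=0, S_7=12
t=7: S=12, d=5, jump=1, S_8=13
t=8: S=13, d=0, jump=0, S_9=13
t=9: S=13, d=6, jump=2, S_10=15
t=10: S=15, d=5, jump=1, S_11=16
t=11: S=16, d=6, jump=2, S_12=18
t=12: S=18, d=2, jump=0, S_13=18
t=13: S=18, d=0, jump=0, S_14=18


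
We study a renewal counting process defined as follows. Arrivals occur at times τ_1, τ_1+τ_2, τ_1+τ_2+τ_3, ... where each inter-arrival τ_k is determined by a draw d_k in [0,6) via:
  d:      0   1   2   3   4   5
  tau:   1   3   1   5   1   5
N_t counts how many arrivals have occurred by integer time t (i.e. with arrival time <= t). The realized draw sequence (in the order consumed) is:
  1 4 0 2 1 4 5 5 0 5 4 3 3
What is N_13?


draw d_1=1: τ_1=3, arrival time A_1=3
draw d_2=4: τ_2=1, arrival time A_2=4
draw d_3=0: τ_3=1, arrival time A_3=5
draw d_4=2: τ_4=1, arrival time A_4=6
draw d_5=1: τ_5=3, arrival time A_5=9
draw d_6=4: τ_6=1, arrival time A_6=10
draw d_7=5: τ_7=5, arrival time A_7=15
draw d_8=5: τ_8=5, arrival time A_8=20
draw d_9=0: τ_9=1, arrival time A_9=21
draw d_10=5: τ_10=5, arrival time A_10=26
draw d_11=4: τ_11=1, arrival time A_11=27
draw d_12=3: τ_12=5, arrival time A_12=32
draw d_13=3: τ_13=5, arrival time A_13=37
N_t over t=0..13: 0:0 1:0 2:0 3:1 4:2 5:3 6:4 7:4 8:4 9:5 10:6 11:6 12:6 13:6

6


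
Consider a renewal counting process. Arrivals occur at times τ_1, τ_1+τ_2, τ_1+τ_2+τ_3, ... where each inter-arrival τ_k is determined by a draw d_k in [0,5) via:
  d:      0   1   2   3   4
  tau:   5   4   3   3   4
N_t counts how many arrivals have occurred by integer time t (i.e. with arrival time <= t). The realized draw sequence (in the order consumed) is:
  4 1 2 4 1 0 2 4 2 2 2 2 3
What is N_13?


3

draw d_1=4: τ_1=4, arrival time A_1=4
draw d_2=1: τ_2=4, arrival time A_2=8
draw d_3=2: τ_3=3, arrival time A_3=11
draw d_4=4: τ_4=4, arrival time A_4=15
draw d_5=1: τ_5=4, arrival time A_5=19
draw d_6=0: τ_6=5, arrival time A_6=24
draw d_7=2: τ_7=3, arrival time A_7=27
draw d_8=4: τ_8=4, arrival time A_8=31
draw d_9=2: τ_9=3, arrival time A_9=34
draw d_10=2: τ_10=3, arrival time A_10=37
draw d_11=2: τ_11=3, arrival time A_11=40
draw d_12=2: τ_12=3, arrival time A_12=43
draw d_13=3: τ_13=3, arrival time A_13=46
N_t over t=0..13: 0:0 1:0 2:0 3:0 4:1 5:1 6:1 7:1 8:2 9:2 10:2 11:3 12:3 13:3


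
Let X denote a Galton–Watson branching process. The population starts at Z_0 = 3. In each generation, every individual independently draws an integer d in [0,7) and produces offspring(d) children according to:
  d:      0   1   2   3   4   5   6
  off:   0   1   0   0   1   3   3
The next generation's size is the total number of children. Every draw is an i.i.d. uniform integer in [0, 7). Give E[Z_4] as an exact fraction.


12288/2401

Outcome values over d=0..6: [0, 1, 0, 0, 1, 3, 3]
Σy = 8, Σy² = 20, M = 7
μ = 8/7 = 8/7,  σ² = 20/7 − (8/7)² = 76/49
E[Z_0] = 3
E[Z_1] = 8/7·E[Z_0] = 24/7
E[Z_2] = 8/7·E[Z_1] = 192/49
E[Z_3] = 8/7·E[Z_2] = 1536/343
E[Z_4] = 8/7·E[Z_3] = 12288/2401


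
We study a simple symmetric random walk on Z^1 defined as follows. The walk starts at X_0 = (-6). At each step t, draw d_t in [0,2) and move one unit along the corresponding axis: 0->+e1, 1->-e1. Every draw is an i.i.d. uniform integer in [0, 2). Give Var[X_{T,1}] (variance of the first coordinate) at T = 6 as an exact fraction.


6

Outcome values over d=0..1: [1, -1]
Σy = 0, Σy² = 2, M = 2
μ = 0/2 = 0,  σ² = 2/2 − (0)² = 1
Independent increments: Var[X_6] = 6·σ² = 6·(1) = 6


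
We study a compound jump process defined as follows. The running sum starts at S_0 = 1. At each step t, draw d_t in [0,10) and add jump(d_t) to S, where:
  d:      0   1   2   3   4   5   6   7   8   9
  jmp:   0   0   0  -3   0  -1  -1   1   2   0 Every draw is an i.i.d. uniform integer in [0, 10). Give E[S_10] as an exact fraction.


-1

Outcome values over d=0..9: [0, 0, 0, -3, 0, -1, -1, 1, 2, 0]
Σy = -2, Σy² = 16, M = 10
μ = -2/10 = -1/5,  σ² = 16/10 − (-1/5)² = 39/25
E[S_10] = 1 + 10·(-1/5) = -1


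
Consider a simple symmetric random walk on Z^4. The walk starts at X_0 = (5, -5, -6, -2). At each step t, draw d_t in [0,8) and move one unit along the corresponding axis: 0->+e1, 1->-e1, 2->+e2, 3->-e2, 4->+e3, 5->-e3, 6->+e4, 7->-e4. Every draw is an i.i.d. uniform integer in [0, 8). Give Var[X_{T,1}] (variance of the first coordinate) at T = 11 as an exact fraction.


Outcome values over d=0..7: [1, -1, 0, 0, 0, 0, 0, 0]
Σy = 0, Σy² = 2, M = 8
μ = 0/8 = 0,  σ² = 2/8 − (0)² = 1/4
Independent increments: Var[X_11] = 11·σ² = 11·(1/4) = 11/4

11/4


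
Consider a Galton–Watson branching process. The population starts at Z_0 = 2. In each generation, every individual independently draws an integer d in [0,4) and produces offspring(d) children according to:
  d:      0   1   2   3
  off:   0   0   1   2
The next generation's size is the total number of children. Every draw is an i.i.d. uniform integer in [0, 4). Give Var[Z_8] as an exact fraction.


Outcome values over d=0..3: [0, 0, 1, 2]
Σy = 3, Σy² = 5, M = 4
μ = 3/4 = 3/4,  σ² = 5/4 − (3/4)² = 11/16
V_0 = 0, E_0 = 2
V_1 = 11/16·E_0 + (3/4)²·V_0 = 11/8;  E_1 = 3/2
V_2 = 11/16·E_1 + (3/4)²·V_1 = 231/128;  E_2 = 9/8
V_3 = 11/16·E_2 + (3/4)²·V_2 = 3663/2048;  E_3 = 27/32
V_4 = 11/16·E_3 + (3/4)²·V_3 = 51975/32768;  E_4 = 81/128
V_5 = 11/16·E_4 + (3/4)²·V_4 = 695871/524288;  E_5 = 243/512
V_6 = 11/16·E_5 + (3/4)²·V_5 = 8999991/8388608;  E_6 = 729/2048
V_7 = 11/16·E_6 + (3/4)²·V_6 = 113845743/134217728;  E_7 = 2187/8192
V_8 = 11/16·E_7 + (3/4)²·V_7 = 1418761575/2147483648;  E_8 = 6561/32768

1418761575/2147483648


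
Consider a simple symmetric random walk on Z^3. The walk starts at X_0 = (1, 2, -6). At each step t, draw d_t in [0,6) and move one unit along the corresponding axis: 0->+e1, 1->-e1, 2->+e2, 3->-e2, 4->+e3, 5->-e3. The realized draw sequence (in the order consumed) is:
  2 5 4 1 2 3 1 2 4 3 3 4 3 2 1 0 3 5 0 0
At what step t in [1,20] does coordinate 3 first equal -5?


t=0: X=(1, 2, -6), d=2 → +e2, X_1=(1, 3, -6)
t=1: X=(1, 3, -6), d=5 → -e3, X_2=(1, 3, -7)
t=2: X=(1, 3, -7), d=4 → +e3, X_3=(1, 3, -6)
t=3: X=(1, 3, -6), d=1 → -e1, X_4=(0, 3, -6)
t=4: X=(0, 3, -6), d=2 → +e2, X_5=(0, 4, -6)
t=5: X=(0, 4, -6), d=3 → -e2, X_6=(0, 3, -6)
t=6: X=(0, 3, -6), d=1 → -e1, X_7=(-1, 3, -6)
t=7: X=(-1, 3, -6), d=2 → +e2, X_8=(-1, 4, -6)
t=8: X=(-1, 4, -6), d=4 → +e3, X_9=(-1, 4, -5)
t=9: X=(-1, 4, -5), d=3 → -e2, X_10=(-1, 3, -5)
t=10: X=(-1, 3, -5), d=3 → -e2, X_11=(-1, 2, -5)
t=11: X=(-1, 2, -5), d=4 → +e3, X_12=(-1, 2, -4)
t=12: X=(-1, 2, -4), d=3 → -e2, X_13=(-1, 1, -4)
t=13: X=(-1, 1, -4), d=2 → +e2, X_14=(-1, 2, -4)
t=14: X=(-1, 2, -4), d=1 → -e1, X_15=(-2, 2, -4)
t=15: X=(-2, 2, -4), d=0 → +e1, X_16=(-1, 2, -4)
t=16: X=(-1, 2, -4), d=3 → -e2, X_17=(-1, 1, -4)
t=17: X=(-1, 1, -4), d=5 → -e3, X_18=(-1, 1, -5)
t=18: X=(-1, 1, -5), d=0 → +e1, X_19=(0, 1, -5)
t=19: X=(0, 1, -5), d=0 → +e1, X_20=(1, 1, -5)

9


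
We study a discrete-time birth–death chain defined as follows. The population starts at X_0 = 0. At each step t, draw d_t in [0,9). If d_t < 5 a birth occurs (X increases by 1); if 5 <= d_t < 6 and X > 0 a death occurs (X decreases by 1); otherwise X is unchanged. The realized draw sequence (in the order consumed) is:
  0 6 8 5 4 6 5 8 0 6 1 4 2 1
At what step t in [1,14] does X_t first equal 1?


1

t=0: X=0, d=0 → birth, X_1=1
t=1: X=1, d=6 → hold, X_2=1
t=2: X=1, d=8 → hold, X_3=1
t=3: X=1, d=5 → death, X_4=0
t=4: X=0, d=4 → birth, X_5=1
t=5: X=1, d=6 → hold, X_6=1
t=6: X=1, d=5 → death, X_7=0
t=7: X=0, d=8 → hold, X_8=0
t=8: X=0, d=0 → birth, X_9=1
t=9: X=1, d=6 → hold, X_10=1
t=10: X=1, d=1 → birth, X_11=2
t=11: X=2, d=4 → birth, X_12=3
t=12: X=3, d=2 → birth, X_13=4
t=13: X=4, d=1 → birth, X_14=5


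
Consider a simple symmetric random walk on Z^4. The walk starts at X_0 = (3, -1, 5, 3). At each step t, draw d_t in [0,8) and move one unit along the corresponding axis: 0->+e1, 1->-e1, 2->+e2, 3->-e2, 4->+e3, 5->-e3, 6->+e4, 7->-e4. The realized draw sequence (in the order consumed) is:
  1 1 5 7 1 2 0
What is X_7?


t=0: X=(3, -1, 5, 3), d=1 → -e1, X_1=(2, -1, 5, 3)
t=1: X=(2, -1, 5, 3), d=1 → -e1, X_2=(1, -1, 5, 3)
t=2: X=(1, -1, 5, 3), d=5 → -e3, X_3=(1, -1, 4, 3)
t=3: X=(1, -1, 4, 3), d=7 → -e4, X_4=(1, -1, 4, 2)
t=4: X=(1, -1, 4, 2), d=1 → -e1, X_5=(0, -1, 4, 2)
t=5: X=(0, -1, 4, 2), d=2 → +e2, X_6=(0, 0, 4, 2)
t=6: X=(0, 0, 4, 2), d=0 → +e1, X_7=(1, 0, 4, 2)

(1, 0, 4, 2)


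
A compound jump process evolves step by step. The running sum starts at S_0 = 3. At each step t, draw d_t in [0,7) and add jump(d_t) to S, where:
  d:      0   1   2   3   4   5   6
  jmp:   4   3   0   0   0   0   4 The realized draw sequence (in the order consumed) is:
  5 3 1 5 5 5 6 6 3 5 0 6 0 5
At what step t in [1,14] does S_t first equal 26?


t=0: S=3, d=5, jump=0, S_1=3
t=1: S=3, d=3, jump=0, S_2=3
t=2: S=3, d=1, jump=3, S_3=6
t=3: S=6, d=5, jump=0, S_4=6
t=4: S=6, d=5, jump=0, S_5=6
t=5: S=6, d=5, jump=0, S_6=6
t=6: S=6, d=6, jump=4, S_7=10
t=7: S=10, d=6, jump=4, S_8=14
t=8: S=14, d=3, jump=0, S_9=14
t=9: S=14, d=5, jump=0, S_10=14
t=10: S=14, d=0, jump=4, S_11=18
t=11: S=18, d=6, jump=4, S_12=22
t=12: S=22, d=0, jump=4, S_13=26
t=13: S=26, d=5, jump=0, S_14=26

13


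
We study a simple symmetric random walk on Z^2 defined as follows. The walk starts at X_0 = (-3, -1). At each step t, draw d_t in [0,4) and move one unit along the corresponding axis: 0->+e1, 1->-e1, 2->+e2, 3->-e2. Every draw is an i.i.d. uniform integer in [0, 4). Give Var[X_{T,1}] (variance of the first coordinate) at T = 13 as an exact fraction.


Outcome values over d=0..3: [1, -1, 0, 0]
Σy = 0, Σy² = 2, M = 4
μ = 0/4 = 0,  σ² = 2/4 − (0)² = 1/2
Independent increments: Var[X_13] = 13·σ² = 13·(1/2) = 13/2

13/2


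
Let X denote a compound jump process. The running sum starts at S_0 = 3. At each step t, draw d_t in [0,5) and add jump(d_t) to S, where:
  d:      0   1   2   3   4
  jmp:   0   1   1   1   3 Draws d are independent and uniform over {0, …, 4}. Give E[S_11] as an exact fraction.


Outcome values over d=0..4: [0, 1, 1, 1, 3]
Σy = 6, Σy² = 12, M = 5
μ = 6/5 = 6/5,  σ² = 12/5 − (6/5)² = 24/25
E[S_11] = 3 + 11·(6/5) = 81/5

81/5


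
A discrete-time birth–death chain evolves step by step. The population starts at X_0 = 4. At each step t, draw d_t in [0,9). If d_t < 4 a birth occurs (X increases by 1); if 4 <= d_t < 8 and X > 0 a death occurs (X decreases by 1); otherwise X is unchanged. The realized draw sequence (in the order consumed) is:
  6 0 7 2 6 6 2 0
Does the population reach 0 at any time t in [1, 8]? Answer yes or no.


no

t=0: X=4, d=6 → death, X_1=3
t=1: X=3, d=0 → birth, X_2=4
t=2: X=4, d=7 → death, X_3=3
t=3: X=3, d=2 → birth, X_4=4
t=4: X=4, d=6 → death, X_5=3
t=5: X=3, d=6 → death, X_6=2
t=6: X=2, d=2 → birth, X_7=3
t=7: X=3, d=0 → birth, X_8=4


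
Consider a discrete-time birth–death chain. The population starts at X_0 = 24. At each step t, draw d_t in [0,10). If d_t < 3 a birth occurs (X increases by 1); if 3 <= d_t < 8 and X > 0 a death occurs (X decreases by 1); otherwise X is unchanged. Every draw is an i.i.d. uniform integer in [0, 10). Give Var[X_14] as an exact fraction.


X can drop by at most 1 per step and X_0 = 24 > T = 14, so X_t >= 24 − t >= 10 > 0 for every t <= 14: the floor at 0 (the 'and X > 0' condition) never binds. Hence X_14 = X_0 + Σ_{t<14} Y_t with i.i.d. increments Y_t = y(d_t) ∈ {+1, −1, 0}.
Outcome values over d=0..9: [1, 1, 1, -1, -1, -1, -1, -1, 0, 0]
Σy = -2, Σy² = 8, M = 10
μ = -2/10 = -1/5,  σ² = 8/10 − (-1/5)² = 19/25
Independent increments: Var[X_14] = 14·σ² = 14·(19/25) = 266/25

266/25


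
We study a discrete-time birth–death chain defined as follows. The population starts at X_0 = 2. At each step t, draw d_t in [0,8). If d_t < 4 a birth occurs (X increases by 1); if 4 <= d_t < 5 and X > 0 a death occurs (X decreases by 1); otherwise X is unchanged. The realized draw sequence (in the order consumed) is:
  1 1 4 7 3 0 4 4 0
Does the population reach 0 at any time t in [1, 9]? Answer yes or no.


no

t=0: X=2, d=1 → birth, X_1=3
t=1: X=3, d=1 → birth, X_2=4
t=2: X=4, d=4 → death, X_3=3
t=3: X=3, d=7 → hold, X_4=3
t=4: X=3, d=3 → birth, X_5=4
t=5: X=4, d=0 → birth, X_6=5
t=6: X=5, d=4 → death, X_7=4
t=7: X=4, d=4 → death, X_8=3
t=8: X=3, d=0 → birth, X_9=4


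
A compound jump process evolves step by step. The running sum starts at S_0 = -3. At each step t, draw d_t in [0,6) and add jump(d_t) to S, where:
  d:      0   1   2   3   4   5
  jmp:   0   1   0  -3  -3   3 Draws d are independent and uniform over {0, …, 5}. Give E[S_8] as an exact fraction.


Outcome values over d=0..5: [0, 1, 0, -3, -3, 3]
Σy = -2, Σy² = 28, M = 6
μ = -2/6 = -1/3,  σ² = 28/6 − (-1/3)² = 41/9
E[S_8] = -3 + 8·(-1/3) = -17/3

-17/3


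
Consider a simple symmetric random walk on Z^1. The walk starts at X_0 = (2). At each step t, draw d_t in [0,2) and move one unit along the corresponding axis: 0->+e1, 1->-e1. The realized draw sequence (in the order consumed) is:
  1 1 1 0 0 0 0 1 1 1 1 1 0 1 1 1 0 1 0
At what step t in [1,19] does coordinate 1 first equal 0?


t=0: X=(2), d=1 → -e1, X_1=(1)
t=1: X=(1), d=1 → -e1, X_2=(0)
t=2: X=(0), d=1 → -e1, X_3=(-1)
t=3: X=(-1), d=0 → +e1, X_4=(0)
t=4: X=(0), d=0 → +e1, X_5=(1)
t=5: X=(1), d=0 → +e1, X_6=(2)
t=6: X=(2), d=0 → +e1, X_7=(3)
t=7: X=(3), d=1 → -e1, X_8=(2)
t=8: X=(2), d=1 → -e1, X_9=(1)
t=9: X=(1), d=1 → -e1, X_10=(0)
t=10: X=(0), d=1 → -e1, X_11=(-1)
t=11: X=(-1), d=1 → -e1, X_12=(-2)
t=12: X=(-2), d=0 → +e1, X_13=(-1)
t=13: X=(-1), d=1 → -e1, X_14=(-2)
t=14: X=(-2), d=1 → -e1, X_15=(-3)
t=15: X=(-3), d=1 → -e1, X_16=(-4)
t=16: X=(-4), d=0 → +e1, X_17=(-3)
t=17: X=(-3), d=1 → -e1, X_18=(-4)
t=18: X=(-4), d=0 → +e1, X_19=(-3)

2
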